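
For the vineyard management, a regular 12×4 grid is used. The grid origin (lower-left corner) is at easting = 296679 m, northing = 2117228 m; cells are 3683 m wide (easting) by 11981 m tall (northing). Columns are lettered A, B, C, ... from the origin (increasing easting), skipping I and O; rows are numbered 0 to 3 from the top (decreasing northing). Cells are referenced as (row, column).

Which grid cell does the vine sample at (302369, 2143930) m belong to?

Column index: ⌊(302369 − 296679) / 3683⌋ = ⌊1.545⌋ = 1 → column B
Row offset from origin: ⌊(2143930 − 2117228) / 11981⌋ = ⌊2.229⌋ = 2 → row 1 (counted from top)

(1, B)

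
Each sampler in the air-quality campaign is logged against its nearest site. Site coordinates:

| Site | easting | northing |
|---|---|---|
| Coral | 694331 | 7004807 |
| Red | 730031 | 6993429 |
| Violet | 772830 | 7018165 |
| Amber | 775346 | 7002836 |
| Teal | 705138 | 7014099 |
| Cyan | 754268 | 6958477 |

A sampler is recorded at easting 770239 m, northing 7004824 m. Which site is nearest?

Squared distances to each site:
Coral: 5762024753.000; Red: 1746529289.000; Violet: 184695562.000; Amber: 30033593.000; Teal: 4324165826.000; Cyan: 2403117250.000.
Minimum at Amber.

Amber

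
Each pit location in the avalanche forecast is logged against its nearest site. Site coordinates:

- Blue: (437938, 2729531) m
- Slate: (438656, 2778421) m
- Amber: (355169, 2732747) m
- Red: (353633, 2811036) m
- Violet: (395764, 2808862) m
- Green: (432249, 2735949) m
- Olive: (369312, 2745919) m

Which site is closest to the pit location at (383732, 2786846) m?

Squared distances to each site:
Blue: 6223299661.000; Slate: 3087626401.000; Amber: 3742546770.000; Red: 1491105901.000; Violet: 629473280.000; Green: 4944403898.000; Olive: 1882955729.000.
Minimum at Violet.

Violet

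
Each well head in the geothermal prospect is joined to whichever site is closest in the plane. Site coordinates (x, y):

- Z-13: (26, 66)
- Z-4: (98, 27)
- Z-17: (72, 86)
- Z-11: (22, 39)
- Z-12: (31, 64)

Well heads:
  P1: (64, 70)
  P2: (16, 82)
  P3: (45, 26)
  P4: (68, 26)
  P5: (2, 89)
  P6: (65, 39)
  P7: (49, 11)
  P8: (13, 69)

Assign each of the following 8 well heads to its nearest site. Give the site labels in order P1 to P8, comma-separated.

P1 → Z-17 (d²=320.00)
P2 → Z-13 (d²=356.00)
P3 → Z-11 (d²=698.00)
P4 → Z-4 (d²=901.00)
P5 → Z-13 (d²=1105.00)
P6 → Z-4 (d²=1233.00)
P7 → Z-11 (d²=1513.00)
P8 → Z-13 (d²=178.00)

Z-17, Z-13, Z-11, Z-4, Z-13, Z-4, Z-11, Z-13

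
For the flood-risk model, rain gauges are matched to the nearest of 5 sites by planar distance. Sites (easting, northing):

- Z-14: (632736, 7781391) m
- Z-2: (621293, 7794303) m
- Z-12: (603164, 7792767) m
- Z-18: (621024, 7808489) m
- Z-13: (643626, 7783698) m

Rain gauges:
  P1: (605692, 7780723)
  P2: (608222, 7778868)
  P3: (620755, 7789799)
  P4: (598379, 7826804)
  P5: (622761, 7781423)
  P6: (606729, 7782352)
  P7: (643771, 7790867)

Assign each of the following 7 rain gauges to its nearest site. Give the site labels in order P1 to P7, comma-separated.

Z-12, Z-12, Z-2, Z-18, Z-14, Z-12, Z-13

P1 → Z-12 (d²=151448720.00)
P2 → Z-12 (d²=218765565.00)
P3 → Z-2 (d²=20575460.00)
P4 → Z-18 (d²=848235250.00)
P5 → Z-14 (d²=99501649.00)
P6 → Z-12 (d²=121181450.00)
P7 → Z-13 (d²=51415586.00)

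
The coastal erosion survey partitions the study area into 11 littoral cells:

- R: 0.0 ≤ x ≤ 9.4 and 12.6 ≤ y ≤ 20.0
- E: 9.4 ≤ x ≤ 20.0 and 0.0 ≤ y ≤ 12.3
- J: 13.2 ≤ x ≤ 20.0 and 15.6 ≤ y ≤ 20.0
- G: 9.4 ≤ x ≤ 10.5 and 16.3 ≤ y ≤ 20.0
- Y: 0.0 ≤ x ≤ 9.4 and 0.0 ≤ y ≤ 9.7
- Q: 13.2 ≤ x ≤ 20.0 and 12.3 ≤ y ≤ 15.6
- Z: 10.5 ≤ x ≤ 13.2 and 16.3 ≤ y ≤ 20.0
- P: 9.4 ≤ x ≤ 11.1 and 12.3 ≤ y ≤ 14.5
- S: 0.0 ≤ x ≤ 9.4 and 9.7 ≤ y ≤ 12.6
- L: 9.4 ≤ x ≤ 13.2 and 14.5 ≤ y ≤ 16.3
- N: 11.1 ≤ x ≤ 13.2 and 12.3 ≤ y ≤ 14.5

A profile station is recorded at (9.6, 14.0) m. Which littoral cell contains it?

The point has x = 9.6 and y = 14.0.
Only P satisfies 9.4 ≤ x ≤ 11.1 and 12.3 ≤ y ≤ 14.5.

P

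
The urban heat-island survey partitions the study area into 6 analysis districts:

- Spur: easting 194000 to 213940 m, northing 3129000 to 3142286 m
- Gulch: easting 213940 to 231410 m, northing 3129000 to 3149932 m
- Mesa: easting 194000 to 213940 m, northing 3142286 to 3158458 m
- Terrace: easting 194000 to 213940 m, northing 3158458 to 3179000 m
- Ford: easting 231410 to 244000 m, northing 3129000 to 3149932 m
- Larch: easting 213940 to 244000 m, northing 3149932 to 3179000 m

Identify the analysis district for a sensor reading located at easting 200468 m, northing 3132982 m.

Spur

The point has easting = 200468 and northing = 3132982.
Only Spur satisfies 194000 ≤ easting ≤ 213940 and 3129000 ≤ northing ≤ 3142286.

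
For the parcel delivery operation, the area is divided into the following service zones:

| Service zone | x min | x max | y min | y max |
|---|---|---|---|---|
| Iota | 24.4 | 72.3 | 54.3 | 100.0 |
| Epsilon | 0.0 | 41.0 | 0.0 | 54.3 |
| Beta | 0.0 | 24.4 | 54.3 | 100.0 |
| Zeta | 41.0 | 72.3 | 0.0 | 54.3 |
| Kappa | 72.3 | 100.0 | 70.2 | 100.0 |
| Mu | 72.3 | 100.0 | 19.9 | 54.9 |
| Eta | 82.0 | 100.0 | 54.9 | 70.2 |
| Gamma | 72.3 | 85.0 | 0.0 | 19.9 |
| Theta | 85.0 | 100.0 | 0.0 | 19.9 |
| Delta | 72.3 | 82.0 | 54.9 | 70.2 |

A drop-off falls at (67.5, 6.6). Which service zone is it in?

Zeta

The point has x = 67.5 and y = 6.6.
Only Zeta satisfies 41.0 ≤ x ≤ 72.3 and 0.0 ≤ y ≤ 54.3.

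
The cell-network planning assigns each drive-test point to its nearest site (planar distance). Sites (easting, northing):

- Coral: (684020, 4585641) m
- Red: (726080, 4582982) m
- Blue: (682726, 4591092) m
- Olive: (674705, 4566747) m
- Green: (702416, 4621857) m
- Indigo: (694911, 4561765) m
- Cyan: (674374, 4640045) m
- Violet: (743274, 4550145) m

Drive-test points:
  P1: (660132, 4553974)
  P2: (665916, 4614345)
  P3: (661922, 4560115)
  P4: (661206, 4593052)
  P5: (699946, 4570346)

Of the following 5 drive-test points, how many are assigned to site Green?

P1 → Olive
P2 → Cyan
P3 → Olive
P4 → Blue
P5 → Indigo
0 of the 5 go to Green.

0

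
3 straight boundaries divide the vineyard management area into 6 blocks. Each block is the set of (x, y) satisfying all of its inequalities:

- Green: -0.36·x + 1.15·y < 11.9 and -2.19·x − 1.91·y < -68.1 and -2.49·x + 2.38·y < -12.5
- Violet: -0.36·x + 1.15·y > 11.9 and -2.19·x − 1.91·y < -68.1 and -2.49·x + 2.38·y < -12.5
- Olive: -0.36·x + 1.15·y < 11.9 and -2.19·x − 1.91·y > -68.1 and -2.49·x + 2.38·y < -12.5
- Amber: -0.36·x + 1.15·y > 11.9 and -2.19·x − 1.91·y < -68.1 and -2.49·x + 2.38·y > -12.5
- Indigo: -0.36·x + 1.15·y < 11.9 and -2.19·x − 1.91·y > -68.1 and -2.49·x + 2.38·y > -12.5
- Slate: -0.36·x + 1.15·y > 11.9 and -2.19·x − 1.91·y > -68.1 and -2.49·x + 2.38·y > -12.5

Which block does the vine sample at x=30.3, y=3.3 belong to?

Green

-0.36·30.3 + 1.15·3.3 = -7.113, which is < 11.9
-2.19·30.3 − 1.91·3.3 = -72.660, which is < -68.1
-2.49·30.3 + 2.38·3.3 = -67.593, which is < -12.5
This sign pattern matches Green.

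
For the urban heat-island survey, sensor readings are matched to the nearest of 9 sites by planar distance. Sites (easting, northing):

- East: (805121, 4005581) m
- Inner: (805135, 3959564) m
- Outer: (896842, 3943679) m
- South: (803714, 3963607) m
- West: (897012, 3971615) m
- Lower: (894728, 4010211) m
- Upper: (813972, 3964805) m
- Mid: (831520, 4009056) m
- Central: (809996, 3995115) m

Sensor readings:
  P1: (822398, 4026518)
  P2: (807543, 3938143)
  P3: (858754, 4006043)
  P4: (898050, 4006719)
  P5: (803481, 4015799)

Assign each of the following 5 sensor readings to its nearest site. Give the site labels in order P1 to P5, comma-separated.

Mid, Inner, Mid, Lower, East

P1 → Mid (d²=388132328.00)
P2 → Inner (d²=464657705.00)
P3 → Mid (d²=750768925.00)
P4 → Lower (d²=23229748.00)
P5 → East (d²=107097124.00)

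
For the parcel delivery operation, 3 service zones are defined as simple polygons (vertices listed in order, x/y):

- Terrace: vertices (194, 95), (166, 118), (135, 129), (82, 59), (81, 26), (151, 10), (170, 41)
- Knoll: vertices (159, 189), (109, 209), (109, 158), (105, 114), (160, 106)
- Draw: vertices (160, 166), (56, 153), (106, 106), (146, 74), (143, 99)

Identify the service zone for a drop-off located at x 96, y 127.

Draw

Cast a ray rightward from (96, 127). For each polygon, the edges (by vertex number in listed order) whose endpoints lie on opposite sides of y = 127, where each meets that height, and whether that is right or left of the point:
Terrace: 2–3 at x≈140.6 (right), 3–4 at x≈133.5 (right) → 2 crossings.
Knoll: 3–4 at x≈106.2 (right), 5–1 at x≈159.7 (right) → 2 crossings.
Draw: 2–3 at x≈83.7 (left), 5–1 at x≈150.1 (right) → 1 crossing.
Only Draw has an odd count, so the point is inside Draw.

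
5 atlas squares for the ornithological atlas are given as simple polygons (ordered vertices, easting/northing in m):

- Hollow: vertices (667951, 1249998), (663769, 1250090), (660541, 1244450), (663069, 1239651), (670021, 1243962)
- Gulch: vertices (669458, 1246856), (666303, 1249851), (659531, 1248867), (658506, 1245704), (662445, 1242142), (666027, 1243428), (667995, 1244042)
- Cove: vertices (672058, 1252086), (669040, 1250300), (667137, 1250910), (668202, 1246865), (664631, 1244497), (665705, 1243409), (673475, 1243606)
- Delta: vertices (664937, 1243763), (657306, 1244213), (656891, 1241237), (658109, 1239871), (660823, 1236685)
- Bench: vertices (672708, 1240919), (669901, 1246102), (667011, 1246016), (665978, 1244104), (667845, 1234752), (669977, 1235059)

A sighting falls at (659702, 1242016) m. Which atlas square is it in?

Delta

Cast a ray rightward from (659702, 1242016). For each polygon, the edges (by vertex number in listed order) whose endpoints lie on opposite sides of northing = 1242016, where each meets that height, and whether that is right or left of the point:
Hollow: 3–4 at easting≈661823.2 (right), 4–5 at easting≈666882.8 (right) → 2 crossings.
Gulch: no edge straddles that height → 0 crossings.
Cove: no edge straddles that height → 0 crossings.
Delta: 2–3 at easting≈656999.6 (left), 5–1 at easting≈663921.6 (right) → 1 crossing.
Bench: 1–2 at easting≈672113.9 (right), 4–5 at easting≈666394.8 (right) → 2 crossings.
Only Delta has an odd count, so the point is inside Delta.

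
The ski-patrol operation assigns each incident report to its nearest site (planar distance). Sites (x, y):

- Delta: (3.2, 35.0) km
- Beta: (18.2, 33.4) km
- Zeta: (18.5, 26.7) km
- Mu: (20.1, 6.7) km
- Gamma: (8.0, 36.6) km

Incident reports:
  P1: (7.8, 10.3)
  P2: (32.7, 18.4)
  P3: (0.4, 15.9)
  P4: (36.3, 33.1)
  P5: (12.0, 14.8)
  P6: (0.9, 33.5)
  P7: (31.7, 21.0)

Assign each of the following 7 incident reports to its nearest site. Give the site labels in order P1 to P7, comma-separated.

P1 → Mu (d²=164.25)
P2 → Zeta (d²=270.53)
P3 → Delta (d²=372.65)
P4 → Beta (d²=327.70)
P5 → Mu (d²=131.22)
P6 → Delta (d²=7.54)
P7 → Zeta (d²=206.73)

Mu, Zeta, Delta, Beta, Mu, Delta, Zeta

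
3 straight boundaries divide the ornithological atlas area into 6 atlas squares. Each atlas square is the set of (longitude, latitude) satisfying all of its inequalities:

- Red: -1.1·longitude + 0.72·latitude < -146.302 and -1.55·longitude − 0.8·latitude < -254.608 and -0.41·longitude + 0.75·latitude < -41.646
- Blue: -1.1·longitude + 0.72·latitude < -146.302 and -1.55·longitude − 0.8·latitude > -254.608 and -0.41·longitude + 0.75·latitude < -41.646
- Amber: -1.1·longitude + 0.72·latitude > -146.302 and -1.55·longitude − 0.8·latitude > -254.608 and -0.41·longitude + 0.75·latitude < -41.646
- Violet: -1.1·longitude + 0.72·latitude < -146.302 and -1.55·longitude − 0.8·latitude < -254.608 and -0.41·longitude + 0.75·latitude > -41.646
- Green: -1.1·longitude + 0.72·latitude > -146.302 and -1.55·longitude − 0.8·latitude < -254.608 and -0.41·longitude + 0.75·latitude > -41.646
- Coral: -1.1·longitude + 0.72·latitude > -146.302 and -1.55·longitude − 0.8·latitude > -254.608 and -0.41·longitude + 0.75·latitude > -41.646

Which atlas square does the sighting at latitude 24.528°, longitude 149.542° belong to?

Blue

-1.1·149.542 + 0.72·24.528 = -146.836, which is < -146.302
-1.55·149.542 − 0.8·24.528 = -251.412, which is > -254.608
-0.41·149.542 + 0.75·24.528 = -42.916, which is < -41.646
This sign pattern matches Blue.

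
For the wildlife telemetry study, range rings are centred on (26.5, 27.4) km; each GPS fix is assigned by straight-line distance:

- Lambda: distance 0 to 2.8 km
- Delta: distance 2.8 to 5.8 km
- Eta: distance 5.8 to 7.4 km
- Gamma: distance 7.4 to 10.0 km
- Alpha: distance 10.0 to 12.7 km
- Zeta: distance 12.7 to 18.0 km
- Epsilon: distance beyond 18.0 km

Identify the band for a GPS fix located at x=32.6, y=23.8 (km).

Distance = √((32.6−26.5)² + (23.8−27.4)²) = √(37.210 + 12.960) = 7.083 km.
5.8 ≤ 7.083 < 7.4 → Eta.

Eta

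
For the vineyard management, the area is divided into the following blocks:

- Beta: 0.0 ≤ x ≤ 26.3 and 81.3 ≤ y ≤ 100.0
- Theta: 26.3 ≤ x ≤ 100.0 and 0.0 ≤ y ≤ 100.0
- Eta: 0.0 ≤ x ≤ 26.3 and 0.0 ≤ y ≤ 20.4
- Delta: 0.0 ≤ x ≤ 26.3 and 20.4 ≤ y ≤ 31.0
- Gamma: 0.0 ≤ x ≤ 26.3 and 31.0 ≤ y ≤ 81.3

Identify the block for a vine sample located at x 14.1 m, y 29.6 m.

Delta

The point has x = 14.1 and y = 29.6.
Only Delta satisfies 0.0 ≤ x ≤ 26.3 and 20.4 ≤ y ≤ 31.0.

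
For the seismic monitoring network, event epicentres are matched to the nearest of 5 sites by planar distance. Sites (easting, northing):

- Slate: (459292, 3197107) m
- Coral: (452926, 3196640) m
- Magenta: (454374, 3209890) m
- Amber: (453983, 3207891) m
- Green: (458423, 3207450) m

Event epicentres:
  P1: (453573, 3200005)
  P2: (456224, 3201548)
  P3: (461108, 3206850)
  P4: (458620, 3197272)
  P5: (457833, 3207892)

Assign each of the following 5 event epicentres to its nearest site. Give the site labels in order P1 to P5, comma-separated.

P1 → Coral (d²=11741834.00)
P2 → Slate (d²=29135105.00)
P3 → Green (d²=7569225.00)
P4 → Slate (d²=478809.00)
P5 → Green (d²=543464.00)

Coral, Slate, Green, Slate, Green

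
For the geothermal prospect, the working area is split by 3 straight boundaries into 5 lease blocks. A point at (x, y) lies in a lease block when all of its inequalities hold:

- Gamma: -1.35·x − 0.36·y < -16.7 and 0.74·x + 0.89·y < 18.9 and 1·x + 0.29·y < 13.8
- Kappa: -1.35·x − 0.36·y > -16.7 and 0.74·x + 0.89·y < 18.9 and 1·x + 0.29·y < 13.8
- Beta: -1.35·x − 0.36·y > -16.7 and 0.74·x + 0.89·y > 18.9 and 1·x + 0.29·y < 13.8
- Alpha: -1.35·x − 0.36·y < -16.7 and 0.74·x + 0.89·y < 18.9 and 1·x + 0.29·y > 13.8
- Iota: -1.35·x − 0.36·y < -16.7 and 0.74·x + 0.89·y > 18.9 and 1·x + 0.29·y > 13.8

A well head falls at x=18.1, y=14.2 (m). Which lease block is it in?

-1.35·18.1 − 0.36·14.2 = -29.547, which is < -16.7
0.74·18.1 + 0.89·14.2 = 26.032, which is > 18.9
1·18.1 + 0.29·14.2 = 22.218, which is > 13.8
This sign pattern matches Iota.

Iota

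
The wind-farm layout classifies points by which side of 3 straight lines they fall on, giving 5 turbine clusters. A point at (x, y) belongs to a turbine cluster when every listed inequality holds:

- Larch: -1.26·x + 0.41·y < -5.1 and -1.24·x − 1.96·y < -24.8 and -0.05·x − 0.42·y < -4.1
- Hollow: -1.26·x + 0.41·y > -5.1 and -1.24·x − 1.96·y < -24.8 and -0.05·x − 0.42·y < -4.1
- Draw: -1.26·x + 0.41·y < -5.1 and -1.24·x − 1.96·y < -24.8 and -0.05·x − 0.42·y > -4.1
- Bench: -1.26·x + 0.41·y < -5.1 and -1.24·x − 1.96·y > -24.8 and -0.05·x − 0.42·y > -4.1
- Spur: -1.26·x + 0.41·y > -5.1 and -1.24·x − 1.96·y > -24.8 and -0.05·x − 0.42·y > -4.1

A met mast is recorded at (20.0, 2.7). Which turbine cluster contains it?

-1.26·20.0 + 0.41·2.7 = -24.093, which is < -5.1
-1.24·20.0 − 1.96·2.7 = -30.092, which is < -24.8
-0.05·20.0 − 0.42·2.7 = -2.134, which is > -4.1
This sign pattern matches Draw.

Draw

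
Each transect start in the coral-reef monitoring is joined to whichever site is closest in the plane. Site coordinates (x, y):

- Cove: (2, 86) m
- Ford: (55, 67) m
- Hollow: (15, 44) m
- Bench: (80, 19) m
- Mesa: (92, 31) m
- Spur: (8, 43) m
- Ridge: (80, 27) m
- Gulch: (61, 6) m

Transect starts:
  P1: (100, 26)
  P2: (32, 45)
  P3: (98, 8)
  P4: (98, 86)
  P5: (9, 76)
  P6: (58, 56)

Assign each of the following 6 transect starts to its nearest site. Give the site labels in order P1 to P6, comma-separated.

Mesa, Hollow, Bench, Ford, Cove, Ford

P1 → Mesa (d²=89.00)
P2 → Hollow (d²=290.00)
P3 → Bench (d²=445.00)
P4 → Ford (d²=2210.00)
P5 → Cove (d²=149.00)
P6 → Ford (d²=130.00)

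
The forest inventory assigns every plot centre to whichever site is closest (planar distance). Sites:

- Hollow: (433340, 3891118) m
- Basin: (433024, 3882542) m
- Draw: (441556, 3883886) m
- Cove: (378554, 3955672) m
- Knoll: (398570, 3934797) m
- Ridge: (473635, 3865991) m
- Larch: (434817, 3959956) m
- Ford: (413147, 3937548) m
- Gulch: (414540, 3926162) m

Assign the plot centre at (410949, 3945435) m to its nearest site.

Squared distances to each site:
Hollow: 3451693370.000; Basin: 4442835074.000; Draw: 4725067850.000; Cove: 1154232194.000; Knoll: 266406685.000; Ridge: 10240883732.000; Larch: 780540865.000; Ford: 67035973.000; Gulch: 384343810.000.
Minimum at Ford.

Ford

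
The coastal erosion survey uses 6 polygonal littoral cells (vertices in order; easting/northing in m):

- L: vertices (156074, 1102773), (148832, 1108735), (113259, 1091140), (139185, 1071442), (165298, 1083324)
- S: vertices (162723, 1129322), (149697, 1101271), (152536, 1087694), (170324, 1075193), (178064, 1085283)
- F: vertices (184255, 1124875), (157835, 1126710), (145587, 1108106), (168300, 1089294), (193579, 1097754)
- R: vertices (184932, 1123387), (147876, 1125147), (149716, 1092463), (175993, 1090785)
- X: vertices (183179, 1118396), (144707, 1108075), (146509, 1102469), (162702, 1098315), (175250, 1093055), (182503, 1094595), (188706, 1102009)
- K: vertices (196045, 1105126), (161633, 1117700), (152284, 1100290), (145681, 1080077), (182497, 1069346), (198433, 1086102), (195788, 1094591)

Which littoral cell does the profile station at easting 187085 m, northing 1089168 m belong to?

Cast a ray rightward from (187085, 1089168). For each polygon, the edges (by vertex number in listed order) whose endpoints lie on opposite sides of northing = 1089168, where each meets that height, and whether that is right or left of the point:
L: 3–4 at easting≈115854.5 (left), 5–1 at easting≈162526.4 (left) → 0 crossings.
S: 2–3 at easting≈152227.8 (left), 5–1 at easting≈176710.7 (left) → 0 crossings.
F: no edge straddles that height → 0 crossings.
R: no edge straddles that height → 0 crossings.
X: no edge straddles that height → 0 crossings.
K: 3–4 at easting≈148650.8 (left), 6–7 at easting≈197477.7 (right) → 1 crossing.
Only K has an odd count, so the point is inside K.

K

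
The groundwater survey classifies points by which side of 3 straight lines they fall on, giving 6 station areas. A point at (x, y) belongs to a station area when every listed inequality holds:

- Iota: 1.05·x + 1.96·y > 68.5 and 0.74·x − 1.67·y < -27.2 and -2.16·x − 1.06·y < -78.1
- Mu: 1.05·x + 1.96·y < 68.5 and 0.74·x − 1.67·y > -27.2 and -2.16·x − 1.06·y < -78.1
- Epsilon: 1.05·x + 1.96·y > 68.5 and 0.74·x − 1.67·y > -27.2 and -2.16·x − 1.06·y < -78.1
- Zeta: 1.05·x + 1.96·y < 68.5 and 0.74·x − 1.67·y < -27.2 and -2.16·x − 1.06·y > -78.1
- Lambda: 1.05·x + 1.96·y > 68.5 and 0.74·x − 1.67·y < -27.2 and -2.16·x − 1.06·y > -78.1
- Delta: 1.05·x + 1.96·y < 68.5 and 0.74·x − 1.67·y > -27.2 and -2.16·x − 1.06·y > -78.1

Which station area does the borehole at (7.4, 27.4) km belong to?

Zeta

1.05·7.4 + 1.96·27.4 = 61.474, which is < 68.5
0.74·7.4 − 1.67·27.4 = -40.282, which is < -27.2
-2.16·7.4 − 1.06·27.4 = -45.028, which is > -78.1
This sign pattern matches Zeta.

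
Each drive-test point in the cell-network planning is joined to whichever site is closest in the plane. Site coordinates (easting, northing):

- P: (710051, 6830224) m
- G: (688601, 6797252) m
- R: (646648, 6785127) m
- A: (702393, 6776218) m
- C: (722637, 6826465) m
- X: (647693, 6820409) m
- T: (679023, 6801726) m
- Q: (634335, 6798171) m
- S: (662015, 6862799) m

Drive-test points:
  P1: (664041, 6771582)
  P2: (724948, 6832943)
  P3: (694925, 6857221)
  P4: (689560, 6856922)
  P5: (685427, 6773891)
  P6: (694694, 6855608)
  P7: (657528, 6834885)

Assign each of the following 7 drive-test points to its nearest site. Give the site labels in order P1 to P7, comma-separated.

P1 → R (d²=485983474.00)
P2 → C (d²=47305205.00)
P3 → P (d²=957633885.00)
P4 → S (d²=793266154.00)
P5 → A (d²=293260085.00)
P6 → P (d²=880184905.00)
P7 → X (d²=306281801.00)

R, C, P, S, A, P, X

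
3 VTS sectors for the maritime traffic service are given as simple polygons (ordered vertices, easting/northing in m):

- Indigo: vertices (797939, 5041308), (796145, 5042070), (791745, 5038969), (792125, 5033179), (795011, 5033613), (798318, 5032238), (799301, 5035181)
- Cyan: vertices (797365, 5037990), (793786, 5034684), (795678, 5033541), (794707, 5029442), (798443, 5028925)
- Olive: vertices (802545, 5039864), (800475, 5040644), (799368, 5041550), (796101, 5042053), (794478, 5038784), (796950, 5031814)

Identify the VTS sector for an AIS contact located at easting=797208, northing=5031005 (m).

Cast a ray rightward from (797208, 5031005). For each polygon, the edges (by vertex number in listed order) whose endpoints lie on opposite sides of northing = 5031005, where each meets that height, and whether that is right or left of the point:
Indigo: no edge straddles that height → 0 crossings.
Cyan: 3–4 at easting≈795077.3 (left), 5–1 at easting≈798195.6 (right) → 1 crossing.
Olive: no edge straddles that height → 0 crossings.
Only Cyan has an odd count, so the point is inside Cyan.

Cyan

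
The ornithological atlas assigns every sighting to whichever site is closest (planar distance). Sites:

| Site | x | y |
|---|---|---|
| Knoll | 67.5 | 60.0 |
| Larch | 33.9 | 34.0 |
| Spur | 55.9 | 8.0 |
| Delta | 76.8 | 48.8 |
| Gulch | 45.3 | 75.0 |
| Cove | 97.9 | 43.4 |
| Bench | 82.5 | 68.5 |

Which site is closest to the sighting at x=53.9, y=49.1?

Squared distances to each site:
Knoll: 303.770; Larch: 628.010; Spur: 1693.210; Delta: 524.500; Gulch: 744.770; Cove: 1968.490; Bench: 1194.320.
Minimum at Knoll.

Knoll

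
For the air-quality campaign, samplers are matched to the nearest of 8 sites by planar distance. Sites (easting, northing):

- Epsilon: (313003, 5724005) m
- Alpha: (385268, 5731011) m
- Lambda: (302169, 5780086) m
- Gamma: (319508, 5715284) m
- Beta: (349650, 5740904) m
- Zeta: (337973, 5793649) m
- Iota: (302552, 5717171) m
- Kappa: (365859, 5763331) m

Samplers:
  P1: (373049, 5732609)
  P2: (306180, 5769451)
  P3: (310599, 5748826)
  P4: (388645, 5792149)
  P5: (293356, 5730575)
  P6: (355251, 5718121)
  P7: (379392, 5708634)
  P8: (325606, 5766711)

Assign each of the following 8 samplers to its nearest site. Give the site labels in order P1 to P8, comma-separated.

P1 → Alpha (d²=151857565.00)
P2 → Lambda (d²=129191346.00)
P3 → Epsilon (d²=621861257.00)
P4 → Kappa (d²=1349678920.00)
P5 → Iota (d²=264233632.00)
P6 → Beta (d²=550436290.00)
P7 → Alpha (d²=535257505.00)
P8 → Lambda (d²=728183594.00)

Alpha, Lambda, Epsilon, Kappa, Iota, Beta, Alpha, Lambda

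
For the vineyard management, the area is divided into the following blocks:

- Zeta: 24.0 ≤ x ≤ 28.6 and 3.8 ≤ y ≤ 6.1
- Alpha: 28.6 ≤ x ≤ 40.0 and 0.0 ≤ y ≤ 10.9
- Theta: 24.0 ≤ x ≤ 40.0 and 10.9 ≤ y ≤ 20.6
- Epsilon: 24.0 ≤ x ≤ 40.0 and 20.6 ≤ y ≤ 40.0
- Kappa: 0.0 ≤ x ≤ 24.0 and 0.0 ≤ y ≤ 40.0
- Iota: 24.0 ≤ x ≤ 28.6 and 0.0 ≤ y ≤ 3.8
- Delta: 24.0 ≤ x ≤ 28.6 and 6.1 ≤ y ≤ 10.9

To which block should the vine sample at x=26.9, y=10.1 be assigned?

Delta

The point has x = 26.9 and y = 10.1.
Only Delta satisfies 24.0 ≤ x ≤ 28.6 and 6.1 ≤ y ≤ 10.9.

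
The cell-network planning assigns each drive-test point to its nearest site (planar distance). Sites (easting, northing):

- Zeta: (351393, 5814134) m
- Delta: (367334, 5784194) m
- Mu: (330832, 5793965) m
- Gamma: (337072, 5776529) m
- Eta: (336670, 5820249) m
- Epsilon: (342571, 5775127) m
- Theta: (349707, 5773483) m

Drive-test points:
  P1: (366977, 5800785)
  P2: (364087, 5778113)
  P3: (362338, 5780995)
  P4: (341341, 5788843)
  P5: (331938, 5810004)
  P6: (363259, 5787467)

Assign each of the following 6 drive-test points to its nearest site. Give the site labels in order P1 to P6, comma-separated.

Delta, Delta, Delta, Mu, Eta, Delta

P1 → Delta (d²=275388730.00)
P2 → Delta (d²=47521570.00)
P3 → Delta (d²=35193617.00)
P4 → Mu (d²=136673965.00)
P5 → Eta (d²=127351849.00)
P6 → Delta (d²=27318154.00)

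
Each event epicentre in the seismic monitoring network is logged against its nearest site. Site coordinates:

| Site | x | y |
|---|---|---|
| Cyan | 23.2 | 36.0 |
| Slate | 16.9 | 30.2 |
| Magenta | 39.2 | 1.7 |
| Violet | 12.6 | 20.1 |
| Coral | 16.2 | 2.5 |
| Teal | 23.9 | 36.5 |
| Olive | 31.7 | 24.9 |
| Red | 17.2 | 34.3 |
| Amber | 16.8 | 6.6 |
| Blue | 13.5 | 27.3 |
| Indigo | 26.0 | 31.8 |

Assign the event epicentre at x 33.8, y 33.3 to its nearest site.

Squared distances to each site:
Cyan: 119.650; Slate: 295.220; Magenta: 1027.720; Violet: 623.680; Coral: 1258.400; Teal: 108.250; Olive: 74.970; Red: 276.560; Amber: 1001.890; Blue: 448.090; Indigo: 63.090.
Minimum at Indigo.

Indigo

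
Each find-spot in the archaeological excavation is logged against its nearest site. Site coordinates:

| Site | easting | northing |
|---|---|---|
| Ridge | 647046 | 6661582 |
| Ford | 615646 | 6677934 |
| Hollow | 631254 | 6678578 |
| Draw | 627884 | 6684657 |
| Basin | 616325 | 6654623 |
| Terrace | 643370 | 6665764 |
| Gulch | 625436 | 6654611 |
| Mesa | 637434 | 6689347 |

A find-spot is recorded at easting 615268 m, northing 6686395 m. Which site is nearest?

Squared distances to each site:
Ridge: 1625526253.000; Ford: 71731405.000; Hollow: 316657685.000; Draw: 162184100.000; Basin: 1010577233.000; Terrace: 1215360565.000; Gulch: 1113610880.000; Mesa: 500045860.000.
Minimum at Ford.

Ford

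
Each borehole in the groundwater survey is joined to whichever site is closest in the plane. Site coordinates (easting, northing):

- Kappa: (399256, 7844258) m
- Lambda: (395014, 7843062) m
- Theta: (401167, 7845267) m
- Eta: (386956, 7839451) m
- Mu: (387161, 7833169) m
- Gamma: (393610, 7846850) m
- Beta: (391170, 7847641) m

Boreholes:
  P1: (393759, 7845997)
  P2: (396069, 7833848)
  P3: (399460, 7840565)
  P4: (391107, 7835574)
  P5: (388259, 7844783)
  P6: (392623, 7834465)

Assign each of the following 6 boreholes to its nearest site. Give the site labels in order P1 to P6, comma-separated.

Gamma, Mu, Kappa, Mu, Beta, Mu

P1 → Gamma (d²=749810.00)
P2 → Mu (d²=79813505.00)
P3 → Kappa (d²=13679865.00)
P4 → Mu (d²=21354941.00)
P5 → Beta (d²=16642085.00)
P6 → Mu (d²=31513060.00)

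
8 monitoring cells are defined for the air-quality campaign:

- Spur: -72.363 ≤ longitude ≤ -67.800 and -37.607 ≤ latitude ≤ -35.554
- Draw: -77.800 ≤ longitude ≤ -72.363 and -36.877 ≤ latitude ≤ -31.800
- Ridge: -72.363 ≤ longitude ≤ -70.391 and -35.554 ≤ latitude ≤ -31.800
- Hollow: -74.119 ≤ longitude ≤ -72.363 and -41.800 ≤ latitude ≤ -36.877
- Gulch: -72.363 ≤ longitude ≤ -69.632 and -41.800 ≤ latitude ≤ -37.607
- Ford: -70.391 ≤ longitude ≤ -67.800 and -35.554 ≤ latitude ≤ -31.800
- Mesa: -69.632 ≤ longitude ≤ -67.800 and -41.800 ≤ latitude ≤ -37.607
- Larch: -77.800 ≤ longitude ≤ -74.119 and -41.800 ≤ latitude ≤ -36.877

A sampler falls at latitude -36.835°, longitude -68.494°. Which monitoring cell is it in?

Spur

The point has longitude = -68.494 and latitude = -36.835.
Only Spur satisfies -72.363 ≤ longitude ≤ -67.800 and -37.607 ≤ latitude ≤ -35.554.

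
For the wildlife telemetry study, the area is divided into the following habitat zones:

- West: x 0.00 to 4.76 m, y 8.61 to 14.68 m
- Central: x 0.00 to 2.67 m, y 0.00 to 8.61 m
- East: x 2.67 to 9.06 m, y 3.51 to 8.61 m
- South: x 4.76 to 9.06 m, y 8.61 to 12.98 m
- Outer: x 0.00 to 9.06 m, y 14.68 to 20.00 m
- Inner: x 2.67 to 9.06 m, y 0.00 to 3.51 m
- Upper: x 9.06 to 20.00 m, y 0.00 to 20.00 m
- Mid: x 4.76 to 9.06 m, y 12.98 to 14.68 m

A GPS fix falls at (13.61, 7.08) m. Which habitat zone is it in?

The point has x = 13.61 and y = 7.08.
Only Upper satisfies 9.06 ≤ x ≤ 20.00 and 0.00 ≤ y ≤ 20.00.

Upper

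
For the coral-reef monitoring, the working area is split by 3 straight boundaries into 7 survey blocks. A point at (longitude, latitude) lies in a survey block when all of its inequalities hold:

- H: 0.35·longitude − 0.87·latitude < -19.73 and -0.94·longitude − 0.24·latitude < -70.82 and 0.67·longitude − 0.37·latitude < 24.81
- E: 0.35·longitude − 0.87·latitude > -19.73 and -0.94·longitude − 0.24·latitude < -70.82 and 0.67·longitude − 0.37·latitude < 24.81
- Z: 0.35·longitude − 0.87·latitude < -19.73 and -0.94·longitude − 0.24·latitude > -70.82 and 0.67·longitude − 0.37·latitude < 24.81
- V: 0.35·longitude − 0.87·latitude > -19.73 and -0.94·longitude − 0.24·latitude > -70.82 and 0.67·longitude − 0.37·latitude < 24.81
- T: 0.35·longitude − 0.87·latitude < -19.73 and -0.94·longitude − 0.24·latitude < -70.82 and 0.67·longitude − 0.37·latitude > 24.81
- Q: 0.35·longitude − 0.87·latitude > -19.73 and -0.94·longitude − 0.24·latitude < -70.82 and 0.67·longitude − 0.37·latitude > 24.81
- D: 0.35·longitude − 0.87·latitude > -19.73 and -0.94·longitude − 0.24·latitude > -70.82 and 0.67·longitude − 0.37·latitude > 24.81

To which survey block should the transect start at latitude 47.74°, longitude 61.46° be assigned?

Z

0.35·61.46 − 0.87·47.74 = -20.023, which is < -19.73
-0.94·61.46 − 0.24·47.74 = -69.230, which is > -70.82
0.67·61.46 − 0.37·47.74 = 23.514, which is < 24.81
This sign pattern matches Z.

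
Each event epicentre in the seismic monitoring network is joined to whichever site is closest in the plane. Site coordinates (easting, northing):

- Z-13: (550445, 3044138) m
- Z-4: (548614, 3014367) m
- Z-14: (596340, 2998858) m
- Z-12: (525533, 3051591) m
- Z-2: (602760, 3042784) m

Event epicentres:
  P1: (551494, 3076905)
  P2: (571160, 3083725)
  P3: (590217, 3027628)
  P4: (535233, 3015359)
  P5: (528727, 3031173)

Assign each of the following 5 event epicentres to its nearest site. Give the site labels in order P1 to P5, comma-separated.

Z-13, Z-13, Z-2, Z-4, Z-12

P1 → Z-13 (d²=1074776690.00)
P2 → Z-13 (d²=1996241794.00)
P3 → Z-2 (d²=387031185.00)
P4 → Z-4 (d²=180035225.00)
P5 → Z-12 (d²=427096360.00)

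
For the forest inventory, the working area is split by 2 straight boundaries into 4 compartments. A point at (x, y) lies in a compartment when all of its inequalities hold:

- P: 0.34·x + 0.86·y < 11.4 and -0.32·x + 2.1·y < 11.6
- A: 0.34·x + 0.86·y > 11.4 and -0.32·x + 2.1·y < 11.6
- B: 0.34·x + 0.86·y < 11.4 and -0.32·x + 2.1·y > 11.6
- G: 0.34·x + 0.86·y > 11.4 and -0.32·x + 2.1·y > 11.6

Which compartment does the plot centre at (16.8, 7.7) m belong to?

A

0.34·16.8 + 0.86·7.7 = 12.334, which is > 11.4
-0.32·16.8 + 2.1·7.7 = 10.794, which is < 11.6
This sign pattern matches A.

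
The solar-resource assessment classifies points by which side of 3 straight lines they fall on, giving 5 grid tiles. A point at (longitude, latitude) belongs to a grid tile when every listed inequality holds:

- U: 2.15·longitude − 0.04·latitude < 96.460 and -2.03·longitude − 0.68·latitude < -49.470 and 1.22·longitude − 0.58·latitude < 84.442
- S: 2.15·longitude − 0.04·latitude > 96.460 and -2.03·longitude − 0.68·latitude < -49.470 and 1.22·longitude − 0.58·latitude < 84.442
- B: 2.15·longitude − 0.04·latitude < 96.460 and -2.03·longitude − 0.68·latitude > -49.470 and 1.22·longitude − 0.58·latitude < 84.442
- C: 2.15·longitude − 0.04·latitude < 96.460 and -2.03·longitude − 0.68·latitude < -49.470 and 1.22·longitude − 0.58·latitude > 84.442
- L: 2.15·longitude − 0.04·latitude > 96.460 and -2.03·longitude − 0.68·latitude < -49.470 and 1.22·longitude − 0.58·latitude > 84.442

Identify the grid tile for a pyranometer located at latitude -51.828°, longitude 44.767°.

L

2.15·44.767 − 0.04·-51.828 = 98.322, which is > 96.460
-2.03·44.767 − 0.68·-51.828 = -55.634, which is < -49.470
1.22·44.767 − 0.58·-51.828 = 84.676, which is > 84.442
This sign pattern matches L.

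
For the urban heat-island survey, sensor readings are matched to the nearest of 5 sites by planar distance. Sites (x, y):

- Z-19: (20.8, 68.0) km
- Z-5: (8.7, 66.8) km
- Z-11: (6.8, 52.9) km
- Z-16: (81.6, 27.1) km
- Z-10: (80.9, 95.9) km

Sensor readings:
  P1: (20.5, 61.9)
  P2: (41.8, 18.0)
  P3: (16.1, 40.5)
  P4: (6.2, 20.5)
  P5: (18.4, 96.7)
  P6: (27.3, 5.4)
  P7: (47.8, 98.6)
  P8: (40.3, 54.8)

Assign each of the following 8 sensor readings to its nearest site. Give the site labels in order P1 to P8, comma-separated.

Z-19, Z-16, Z-11, Z-11, Z-19, Z-11, Z-10, Z-19

P1 → Z-19 (d²=37.30)
P2 → Z-16 (d²=1666.85)
P3 → Z-11 (d²=240.25)
P4 → Z-11 (d²=1050.12)
P5 → Z-19 (d²=829.45)
P6 → Z-11 (d²=2676.50)
P7 → Z-10 (d²=1102.90)
P8 → Z-19 (d²=554.49)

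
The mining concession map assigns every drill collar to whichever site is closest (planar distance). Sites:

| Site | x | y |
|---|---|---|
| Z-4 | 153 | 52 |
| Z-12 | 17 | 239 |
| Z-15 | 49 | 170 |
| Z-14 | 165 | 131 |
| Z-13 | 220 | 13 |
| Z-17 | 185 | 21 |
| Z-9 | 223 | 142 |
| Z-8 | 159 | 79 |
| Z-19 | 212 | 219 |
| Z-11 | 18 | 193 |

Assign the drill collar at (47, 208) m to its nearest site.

Z-11

Squared distances to each site:
Z-4: 35572.000; Z-12: 1861.000; Z-15: 1448.000; Z-14: 19853.000; Z-13: 67954.000; Z-17: 54013.000; Z-9: 35332.000; Z-8: 29185.000; Z-19: 27346.000; Z-11: 1066.000.
Minimum at Z-11.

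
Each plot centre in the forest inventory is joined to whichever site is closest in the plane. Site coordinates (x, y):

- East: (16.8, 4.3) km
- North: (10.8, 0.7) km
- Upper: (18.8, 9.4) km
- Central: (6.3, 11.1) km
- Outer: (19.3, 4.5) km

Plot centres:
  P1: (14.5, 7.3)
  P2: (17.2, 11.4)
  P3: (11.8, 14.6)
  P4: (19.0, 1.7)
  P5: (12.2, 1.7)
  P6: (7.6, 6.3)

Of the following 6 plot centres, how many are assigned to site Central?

P1 → East
P2 → Upper
P3 → Central
P4 → Outer
P5 → North
P6 → Central
2 of the 6 go to Central.

2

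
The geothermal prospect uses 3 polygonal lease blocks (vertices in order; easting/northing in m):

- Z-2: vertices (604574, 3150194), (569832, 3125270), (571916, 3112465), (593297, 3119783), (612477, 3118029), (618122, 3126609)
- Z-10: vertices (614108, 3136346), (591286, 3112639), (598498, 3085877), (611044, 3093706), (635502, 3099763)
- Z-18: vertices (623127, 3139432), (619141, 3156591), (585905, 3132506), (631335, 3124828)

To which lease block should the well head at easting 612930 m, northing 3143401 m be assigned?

Z-18

Cast a ray rightward from (612930, 3143401). For each polygon, the edges (by vertex number in listed order) whose endpoints lie on opposite sides of northing = 3143401, where each meets that height, and whether that is right or left of the point:
Z-2: 1–2 at easting≈595105.1 (left), 6–1 at easting≈608476.1 (left) → 0 crossings.
Z-10: no edge straddles that height → 0 crossings.
Z-18: 1–2 at easting≈622205.0 (right), 2–3 at easting≈600939.5 (left) → 1 crossing.
Only Z-18 has an odd count, so the point is inside Z-18.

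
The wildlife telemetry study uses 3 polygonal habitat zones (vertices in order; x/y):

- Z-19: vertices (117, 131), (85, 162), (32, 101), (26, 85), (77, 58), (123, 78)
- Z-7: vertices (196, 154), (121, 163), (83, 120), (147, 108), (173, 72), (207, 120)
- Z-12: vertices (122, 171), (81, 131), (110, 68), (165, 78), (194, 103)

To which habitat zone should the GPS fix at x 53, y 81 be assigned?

Cast a ray rightward from (53, 81). For each polygon, the edges (by vertex number in listed order) whose endpoints lie on opposite sides of y = 81, where each meets that height, and whether that is right or left of the point:
Z-19: 4–5 at x≈33.6 (left), 6–1 at x≈122.7 (right) → 1 crossing.
Z-7: 4–5 at x≈166.5 (right), 5–6 at x≈179.4 (right) → 2 crossings.
Z-12: 2–3 at x≈104.0 (right), 4–5 at x≈168.5 (right) → 2 crossings.
Only Z-19 has an odd count, so the point is inside Z-19.

Z-19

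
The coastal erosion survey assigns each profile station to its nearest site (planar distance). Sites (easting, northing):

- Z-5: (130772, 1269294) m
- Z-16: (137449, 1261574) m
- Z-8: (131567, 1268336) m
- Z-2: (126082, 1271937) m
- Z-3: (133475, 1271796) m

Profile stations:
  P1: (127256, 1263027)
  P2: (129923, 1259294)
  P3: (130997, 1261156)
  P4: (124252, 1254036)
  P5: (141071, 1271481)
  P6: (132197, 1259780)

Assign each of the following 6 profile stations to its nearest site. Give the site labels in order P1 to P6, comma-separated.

Z-8, Z-16, Z-16, Z-16, Z-3, Z-16

P1 → Z-8 (d²=46770202.00)
P2 → Z-16 (d²=61839076.00)
P3 → Z-16 (d²=41803028.00)
P4 → Z-16 (d²=230982253.00)
P5 → Z-3 (d²=57798441.00)
P6 → Z-16 (d²=30801940.00)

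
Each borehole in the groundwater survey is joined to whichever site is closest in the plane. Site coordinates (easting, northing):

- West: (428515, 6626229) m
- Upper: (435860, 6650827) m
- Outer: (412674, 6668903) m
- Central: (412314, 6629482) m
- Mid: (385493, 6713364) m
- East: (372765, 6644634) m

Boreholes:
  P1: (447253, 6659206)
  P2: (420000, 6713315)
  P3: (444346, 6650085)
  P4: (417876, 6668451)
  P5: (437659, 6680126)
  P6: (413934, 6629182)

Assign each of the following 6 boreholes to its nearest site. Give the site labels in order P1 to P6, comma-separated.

Upper, Mid, Upper, Outer, Outer, Central

P1 → Upper (d²=200008090.00)
P2 → Mid (d²=1190735450.00)
P3 → Upper (d²=72562760.00)
P4 → Outer (d²=27265108.00)
P5 → Outer (d²=750205954.00)
P6 → Central (d²=2714400.00)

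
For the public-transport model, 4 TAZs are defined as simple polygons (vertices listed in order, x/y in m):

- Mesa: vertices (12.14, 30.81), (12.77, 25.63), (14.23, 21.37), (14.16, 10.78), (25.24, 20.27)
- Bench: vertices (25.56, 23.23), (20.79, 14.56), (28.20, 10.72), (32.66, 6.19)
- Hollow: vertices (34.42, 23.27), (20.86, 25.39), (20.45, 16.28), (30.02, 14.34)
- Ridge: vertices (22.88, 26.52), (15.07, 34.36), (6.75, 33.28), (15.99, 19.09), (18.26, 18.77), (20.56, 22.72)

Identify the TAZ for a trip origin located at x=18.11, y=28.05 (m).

Cast a ray rightward from (18.11, 28.05). For each polygon, the edges (by vertex number in listed order) whose endpoints lie on opposite sides of y = 28.05, where each meets that height, and whether that is right or left of the point:
Mesa: 1–2 at x≈12.476 (left), 5–1 at x≈15.570 (left) → 0 crossings.
Bench: no edge straddles that height → 0 crossings.
Hollow: no edge straddles that height → 0 crossings.
Ridge: 1–2 at x≈21.356 (right), 3–4 at x≈10.156 (left) → 1 crossing.
Only Ridge has an odd count, so the point is inside Ridge.

Ridge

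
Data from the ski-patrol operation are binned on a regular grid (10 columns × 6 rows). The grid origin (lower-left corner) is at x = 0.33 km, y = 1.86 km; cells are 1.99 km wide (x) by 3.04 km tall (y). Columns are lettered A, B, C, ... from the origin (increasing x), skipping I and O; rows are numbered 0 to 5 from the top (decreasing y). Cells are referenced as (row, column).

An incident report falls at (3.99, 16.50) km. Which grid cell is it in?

Column index: ⌊(3.99 − 0.33) / 1.99⌋ = ⌊1.839⌋ = 1 → column B
Row offset from origin: ⌊(16.50 − 1.86) / 3.04⌋ = ⌊4.816⌋ = 4 → row 1 (counted from top)

(1, B)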